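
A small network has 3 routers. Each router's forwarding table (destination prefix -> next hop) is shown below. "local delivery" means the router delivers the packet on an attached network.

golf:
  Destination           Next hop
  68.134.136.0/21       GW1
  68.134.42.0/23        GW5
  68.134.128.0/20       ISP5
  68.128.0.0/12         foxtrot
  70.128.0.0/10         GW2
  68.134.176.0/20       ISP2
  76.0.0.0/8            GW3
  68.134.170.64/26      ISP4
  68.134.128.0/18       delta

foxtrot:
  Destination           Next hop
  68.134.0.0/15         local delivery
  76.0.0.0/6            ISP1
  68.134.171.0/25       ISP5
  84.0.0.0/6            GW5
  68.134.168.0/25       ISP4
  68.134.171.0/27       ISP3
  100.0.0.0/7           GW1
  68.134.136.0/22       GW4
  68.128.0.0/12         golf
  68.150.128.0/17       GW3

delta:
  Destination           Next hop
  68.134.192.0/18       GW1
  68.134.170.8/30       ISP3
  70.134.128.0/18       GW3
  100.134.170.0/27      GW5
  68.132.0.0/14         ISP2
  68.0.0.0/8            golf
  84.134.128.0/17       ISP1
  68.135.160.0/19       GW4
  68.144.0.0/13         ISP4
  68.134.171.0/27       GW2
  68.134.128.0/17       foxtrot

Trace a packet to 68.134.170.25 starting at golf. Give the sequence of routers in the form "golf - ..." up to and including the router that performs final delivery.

golf - delta - foxtrot

At golf: longest match for 68.134.170.25 is 68.134.128.0/18 -> delta
At delta: longest match for 68.134.170.25 is 68.134.128.0/17 -> foxtrot
At foxtrot: longest match for 68.134.170.25 is 68.134.0.0/15 -> local delivery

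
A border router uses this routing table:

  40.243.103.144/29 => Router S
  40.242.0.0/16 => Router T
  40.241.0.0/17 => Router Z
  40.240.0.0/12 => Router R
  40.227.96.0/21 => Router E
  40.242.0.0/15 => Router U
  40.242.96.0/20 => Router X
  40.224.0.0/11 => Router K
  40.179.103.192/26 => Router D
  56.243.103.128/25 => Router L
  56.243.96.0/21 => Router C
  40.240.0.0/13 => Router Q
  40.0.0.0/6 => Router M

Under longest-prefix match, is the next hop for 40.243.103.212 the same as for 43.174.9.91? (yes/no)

no

40.243.103.212: longest match 40.242.0.0/15 -> Router U
43.174.9.91: longest match 40.0.0.0/6 -> Router M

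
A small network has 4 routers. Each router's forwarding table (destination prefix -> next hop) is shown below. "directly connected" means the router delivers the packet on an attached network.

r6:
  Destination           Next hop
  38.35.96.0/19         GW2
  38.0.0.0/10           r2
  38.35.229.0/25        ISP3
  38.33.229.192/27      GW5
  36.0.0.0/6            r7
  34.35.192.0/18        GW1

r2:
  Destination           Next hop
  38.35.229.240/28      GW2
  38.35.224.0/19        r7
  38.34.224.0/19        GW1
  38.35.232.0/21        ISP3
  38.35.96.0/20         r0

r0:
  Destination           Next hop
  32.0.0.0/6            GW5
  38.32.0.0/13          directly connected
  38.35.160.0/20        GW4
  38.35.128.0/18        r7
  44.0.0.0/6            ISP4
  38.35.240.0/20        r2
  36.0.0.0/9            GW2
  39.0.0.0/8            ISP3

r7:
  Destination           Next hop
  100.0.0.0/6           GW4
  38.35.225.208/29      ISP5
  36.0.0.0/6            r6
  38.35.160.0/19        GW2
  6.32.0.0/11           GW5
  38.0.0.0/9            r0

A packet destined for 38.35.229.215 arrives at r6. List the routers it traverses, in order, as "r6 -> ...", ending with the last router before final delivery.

r6 -> r2 -> r7 -> r0

At r6: longest match for 38.35.229.215 is 38.0.0.0/10 -> r2
At r2: longest match for 38.35.229.215 is 38.35.224.0/19 -> r7
At r7: longest match for 38.35.229.215 is 38.0.0.0/9 -> r0
At r0: longest match for 38.35.229.215 is 38.32.0.0/13 -> directly connected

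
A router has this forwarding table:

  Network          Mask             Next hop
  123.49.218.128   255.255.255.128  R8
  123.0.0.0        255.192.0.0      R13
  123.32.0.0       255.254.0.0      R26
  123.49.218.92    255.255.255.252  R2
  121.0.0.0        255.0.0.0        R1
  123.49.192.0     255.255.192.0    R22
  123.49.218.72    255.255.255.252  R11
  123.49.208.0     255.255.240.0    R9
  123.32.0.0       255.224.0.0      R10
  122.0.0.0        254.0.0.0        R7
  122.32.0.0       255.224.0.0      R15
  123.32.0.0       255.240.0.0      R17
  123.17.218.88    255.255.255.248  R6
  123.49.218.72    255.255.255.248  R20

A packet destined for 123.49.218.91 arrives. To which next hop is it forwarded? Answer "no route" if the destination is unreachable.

Routes whose prefix contains 123.49.218.91:
  122.0.0.0/7 (122.0.0.0 - 123.255.255.255) -> R7
  123.0.0.0/10 (123.0.0.0 - 123.63.255.255) -> R13
  123.32.0.0/11 (123.32.0.0 - 123.63.255.255) -> R10
  123.49.192.0/18 (123.49.192.0 - 123.49.255.255) -> R22
  123.49.208.0/20 (123.49.208.0 - 123.49.223.255) -> R9
More-specific entries that do NOT match:
  123.49.218.92/30 (123.49.218.92 - 123.49.218.95) does not contain 123.49.218.91
  123.49.218.72/30 (123.49.218.72 - 123.49.218.75) does not contain 123.49.218.91
  123.17.218.88/29 (123.17.218.88 - 123.17.218.95) does not contain 123.49.218.91
  123.49.218.72/29 (123.49.218.72 - 123.49.218.79) does not contain 123.49.218.91
  123.49.218.128/25 (123.49.218.128 - 123.49.218.255) does not contain 123.49.218.91
Longest matching prefix is /20 -> next hop R9.

R9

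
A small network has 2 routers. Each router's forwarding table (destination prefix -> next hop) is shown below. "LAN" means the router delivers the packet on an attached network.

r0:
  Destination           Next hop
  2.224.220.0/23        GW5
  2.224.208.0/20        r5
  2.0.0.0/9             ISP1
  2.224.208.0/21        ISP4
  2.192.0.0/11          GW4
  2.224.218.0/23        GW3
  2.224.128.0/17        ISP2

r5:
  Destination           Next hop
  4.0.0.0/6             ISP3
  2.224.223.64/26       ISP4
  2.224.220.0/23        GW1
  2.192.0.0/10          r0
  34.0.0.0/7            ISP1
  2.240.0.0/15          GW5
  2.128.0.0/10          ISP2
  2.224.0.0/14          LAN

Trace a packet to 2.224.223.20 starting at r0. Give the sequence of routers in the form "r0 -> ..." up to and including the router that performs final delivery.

r0 -> r5

At r0: longest match for 2.224.223.20 is 2.224.208.0/20 -> r5
At r5: longest match for 2.224.223.20 is 2.224.0.0/14 -> LAN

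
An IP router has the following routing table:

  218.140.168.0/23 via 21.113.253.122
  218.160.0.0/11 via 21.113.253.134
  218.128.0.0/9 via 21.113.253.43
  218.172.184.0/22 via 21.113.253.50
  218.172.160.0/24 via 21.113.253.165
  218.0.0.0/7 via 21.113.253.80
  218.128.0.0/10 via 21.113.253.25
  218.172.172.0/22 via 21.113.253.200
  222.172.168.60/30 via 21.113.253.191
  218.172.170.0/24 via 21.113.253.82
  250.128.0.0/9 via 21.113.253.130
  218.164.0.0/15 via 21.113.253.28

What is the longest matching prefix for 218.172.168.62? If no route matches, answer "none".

Entries matching 218.172.168.62:
  218.0.0.0/7 (218.0.0.0 - 219.255.255.255)
  218.128.0.0/9 (218.128.0.0 - 218.255.255.255)
  218.128.0.0/10 (218.128.0.0 - 218.191.255.255)
  218.160.0.0/11 (218.160.0.0 - 218.191.255.255)
Most specific is 218.160.0.0/11.

218.160.0.0/11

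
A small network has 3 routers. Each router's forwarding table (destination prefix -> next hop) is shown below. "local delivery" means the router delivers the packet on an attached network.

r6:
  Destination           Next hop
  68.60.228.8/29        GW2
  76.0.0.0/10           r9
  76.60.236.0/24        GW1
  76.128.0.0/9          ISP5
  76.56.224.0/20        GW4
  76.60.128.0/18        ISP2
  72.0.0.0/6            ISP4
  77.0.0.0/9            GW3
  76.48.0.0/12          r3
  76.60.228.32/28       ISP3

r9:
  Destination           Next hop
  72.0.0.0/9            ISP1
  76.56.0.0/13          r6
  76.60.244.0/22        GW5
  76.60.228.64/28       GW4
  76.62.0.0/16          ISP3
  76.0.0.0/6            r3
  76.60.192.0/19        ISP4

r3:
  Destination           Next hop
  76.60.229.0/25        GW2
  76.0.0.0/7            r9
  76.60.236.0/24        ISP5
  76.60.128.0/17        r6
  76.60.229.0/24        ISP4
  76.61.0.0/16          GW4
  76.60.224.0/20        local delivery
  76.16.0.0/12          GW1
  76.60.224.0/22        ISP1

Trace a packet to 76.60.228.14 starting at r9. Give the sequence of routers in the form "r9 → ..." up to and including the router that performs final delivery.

r9 → r6 → r3

At r9: longest match for 76.60.228.14 is 76.56.0.0/13 -> r6
At r6: longest match for 76.60.228.14 is 76.48.0.0/12 -> r3
At r3: longest match for 76.60.228.14 is 76.60.224.0/20 -> local delivery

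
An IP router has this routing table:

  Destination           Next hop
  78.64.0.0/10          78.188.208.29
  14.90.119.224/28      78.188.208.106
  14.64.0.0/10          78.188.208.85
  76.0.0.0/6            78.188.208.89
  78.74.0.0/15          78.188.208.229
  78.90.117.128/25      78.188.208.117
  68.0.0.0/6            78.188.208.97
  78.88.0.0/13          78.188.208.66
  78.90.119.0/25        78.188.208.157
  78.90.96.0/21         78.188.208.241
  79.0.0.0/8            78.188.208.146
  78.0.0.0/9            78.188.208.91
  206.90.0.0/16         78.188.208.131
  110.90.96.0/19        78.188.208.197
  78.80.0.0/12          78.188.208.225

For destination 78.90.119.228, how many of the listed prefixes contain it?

Prefixes containing 78.90.119.228:
  76.0.0.0/6 (76.0.0.0 - 79.255.255.255)
  78.0.0.0/9 (78.0.0.0 - 78.127.255.255)
  78.64.0.0/10 (78.64.0.0 - 78.127.255.255)
  78.80.0.0/12 (78.80.0.0 - 78.95.255.255)
  78.88.0.0/13 (78.88.0.0 - 78.95.255.255)
Total matching entries: 5.

5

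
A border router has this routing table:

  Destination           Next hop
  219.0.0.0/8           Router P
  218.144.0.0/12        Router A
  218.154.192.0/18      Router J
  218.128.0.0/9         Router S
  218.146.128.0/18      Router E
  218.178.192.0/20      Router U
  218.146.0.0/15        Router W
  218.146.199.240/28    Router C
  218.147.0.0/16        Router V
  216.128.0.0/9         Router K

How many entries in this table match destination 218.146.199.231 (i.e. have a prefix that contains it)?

3

Prefixes containing 218.146.199.231:
  218.128.0.0/9 (218.128.0.0 - 218.255.255.255)
  218.144.0.0/12 (218.144.0.0 - 218.159.255.255)
  218.146.0.0/15 (218.146.0.0 - 218.147.255.255)
Total matching entries: 3.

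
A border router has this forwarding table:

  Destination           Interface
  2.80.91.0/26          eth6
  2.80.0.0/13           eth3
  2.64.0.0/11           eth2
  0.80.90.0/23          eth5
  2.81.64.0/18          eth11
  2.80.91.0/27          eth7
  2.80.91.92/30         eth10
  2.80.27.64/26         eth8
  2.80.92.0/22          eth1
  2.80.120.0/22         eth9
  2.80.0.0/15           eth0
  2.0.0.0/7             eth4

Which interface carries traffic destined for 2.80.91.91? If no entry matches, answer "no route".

eth0

Routes whose prefix contains 2.80.91.91:
  2.0.0.0/7 (2.0.0.0 - 3.255.255.255) -> eth4
  2.64.0.0/11 (2.64.0.0 - 2.95.255.255) -> eth2
  2.80.0.0/13 (2.80.0.0 - 2.87.255.255) -> eth3
  2.80.0.0/15 (2.80.0.0 - 2.81.255.255) -> eth0
More-specific entries that do NOT match:
  2.80.91.92/30 (2.80.91.92 - 2.80.91.95) does not contain 2.80.91.91
  2.80.91.0/27 (2.80.91.0 - 2.80.91.31) does not contain 2.80.91.91
  2.80.91.0/26 (2.80.91.0 - 2.80.91.63) does not contain 2.80.91.91
  2.80.27.64/26 (2.80.27.64 - 2.80.27.127) does not contain 2.80.91.91
  0.80.90.0/23 (0.80.90.0 - 0.80.91.255) does not contain 2.80.91.91
  2.80.92.0/22 (2.80.92.0 - 2.80.95.255) does not contain 2.80.91.91
  2.80.120.0/22 (2.80.120.0 - 2.80.123.255) does not contain 2.80.91.91
  2.81.64.0/18 (2.81.64.0 - 2.81.127.255) does not contain 2.80.91.91
Longest matching prefix is /15 -> interface eth0.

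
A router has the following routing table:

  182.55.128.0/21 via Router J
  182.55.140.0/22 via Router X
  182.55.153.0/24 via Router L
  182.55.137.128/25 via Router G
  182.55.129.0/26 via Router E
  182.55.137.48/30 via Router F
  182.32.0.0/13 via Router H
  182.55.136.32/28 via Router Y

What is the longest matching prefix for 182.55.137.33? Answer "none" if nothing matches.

182.55.137.33 is outside every listed prefix and there is no default route.

none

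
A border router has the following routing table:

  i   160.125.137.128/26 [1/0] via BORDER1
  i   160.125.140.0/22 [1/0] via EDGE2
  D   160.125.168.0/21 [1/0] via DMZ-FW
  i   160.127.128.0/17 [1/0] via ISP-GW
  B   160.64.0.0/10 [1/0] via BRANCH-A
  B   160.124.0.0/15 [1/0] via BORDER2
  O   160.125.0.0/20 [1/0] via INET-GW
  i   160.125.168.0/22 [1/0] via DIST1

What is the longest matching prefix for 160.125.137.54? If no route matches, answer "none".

160.124.0.0/15

Entries matching 160.125.137.54:
  160.64.0.0/10 (160.64.0.0 - 160.127.255.255)
  160.124.0.0/15 (160.124.0.0 - 160.125.255.255)
Most specific is 160.124.0.0/15.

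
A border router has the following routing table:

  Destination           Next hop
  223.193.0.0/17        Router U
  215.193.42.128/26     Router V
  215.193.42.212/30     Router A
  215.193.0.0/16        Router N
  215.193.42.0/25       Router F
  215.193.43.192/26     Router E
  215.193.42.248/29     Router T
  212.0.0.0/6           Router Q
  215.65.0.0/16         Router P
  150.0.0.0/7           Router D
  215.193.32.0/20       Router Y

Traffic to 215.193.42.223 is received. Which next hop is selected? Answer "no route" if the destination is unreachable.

Router Y

Routes whose prefix contains 215.193.42.223:
  212.0.0.0/6 (212.0.0.0 - 215.255.255.255) -> Router Q
  215.193.0.0/16 (215.193.0.0 - 215.193.255.255) -> Router N
  215.193.32.0/20 (215.193.32.0 - 215.193.47.255) -> Router Y
More-specific entries that do NOT match:
  215.193.42.212/30 (215.193.42.212 - 215.193.42.215) does not contain 215.193.42.223
  215.193.42.248/29 (215.193.42.248 - 215.193.42.255) does not contain 215.193.42.223
  215.193.42.128/26 (215.193.42.128 - 215.193.42.191) does not contain 215.193.42.223
  215.193.43.192/26 (215.193.43.192 - 215.193.43.255) does not contain 215.193.42.223
  215.193.42.0/25 (215.193.42.0 - 215.193.42.127) does not contain 215.193.42.223
Longest matching prefix is /20 -> next hop Router Y.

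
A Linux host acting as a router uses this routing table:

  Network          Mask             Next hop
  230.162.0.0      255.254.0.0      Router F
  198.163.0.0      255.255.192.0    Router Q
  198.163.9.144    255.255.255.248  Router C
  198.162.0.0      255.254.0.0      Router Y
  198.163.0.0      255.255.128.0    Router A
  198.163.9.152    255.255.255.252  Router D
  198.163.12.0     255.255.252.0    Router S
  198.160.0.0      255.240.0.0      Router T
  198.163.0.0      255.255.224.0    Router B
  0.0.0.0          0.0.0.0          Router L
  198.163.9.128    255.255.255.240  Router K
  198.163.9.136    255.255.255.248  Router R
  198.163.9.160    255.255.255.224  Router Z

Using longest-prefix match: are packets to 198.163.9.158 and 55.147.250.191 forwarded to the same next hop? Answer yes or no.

198.163.9.158: longest match 198.163.0.0/19 -> Router B
55.147.250.191: longest match 0.0.0.0/0 -> Router L

no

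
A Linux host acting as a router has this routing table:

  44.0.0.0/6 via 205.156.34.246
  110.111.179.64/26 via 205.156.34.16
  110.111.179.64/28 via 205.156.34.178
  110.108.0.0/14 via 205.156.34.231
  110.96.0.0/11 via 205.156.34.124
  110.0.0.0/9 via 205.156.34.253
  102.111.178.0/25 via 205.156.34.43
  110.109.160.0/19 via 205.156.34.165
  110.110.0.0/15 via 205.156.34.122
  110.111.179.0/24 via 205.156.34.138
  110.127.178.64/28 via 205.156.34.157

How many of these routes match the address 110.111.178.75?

Prefixes containing 110.111.178.75:
  110.0.0.0/9 (110.0.0.0 - 110.127.255.255)
  110.96.0.0/11 (110.96.0.0 - 110.127.255.255)
  110.108.0.0/14 (110.108.0.0 - 110.111.255.255)
  110.110.0.0/15 (110.110.0.0 - 110.111.255.255)
Total matching entries: 4.

4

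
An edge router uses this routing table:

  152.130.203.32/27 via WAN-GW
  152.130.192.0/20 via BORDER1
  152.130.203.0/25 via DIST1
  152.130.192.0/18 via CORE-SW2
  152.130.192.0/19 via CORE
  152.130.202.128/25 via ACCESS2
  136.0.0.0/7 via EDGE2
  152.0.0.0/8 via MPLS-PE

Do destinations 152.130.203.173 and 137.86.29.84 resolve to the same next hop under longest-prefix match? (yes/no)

no

152.130.203.173: longest match 152.130.192.0/20 -> BORDER1
137.86.29.84: longest match 136.0.0.0/7 -> EDGE2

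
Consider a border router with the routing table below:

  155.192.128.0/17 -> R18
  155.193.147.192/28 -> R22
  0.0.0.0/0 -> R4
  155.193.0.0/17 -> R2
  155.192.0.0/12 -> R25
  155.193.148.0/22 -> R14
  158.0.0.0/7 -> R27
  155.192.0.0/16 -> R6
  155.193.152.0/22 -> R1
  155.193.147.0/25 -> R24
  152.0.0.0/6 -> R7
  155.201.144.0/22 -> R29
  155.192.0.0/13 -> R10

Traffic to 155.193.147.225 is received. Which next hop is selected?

R10

Routes whose prefix contains 155.193.147.225:
  0.0.0.0/0 (default, matches everything) -> R4
  152.0.0.0/6 (152.0.0.0 - 155.255.255.255) -> R7
  155.192.0.0/12 (155.192.0.0 - 155.207.255.255) -> R25
  155.192.0.0/13 (155.192.0.0 - 155.199.255.255) -> R10
More-specific entries that do NOT match:
  155.193.147.192/28 (155.193.147.192 - 155.193.147.207) does not contain 155.193.147.225
  155.193.147.0/25 (155.193.147.0 - 155.193.147.127) does not contain 155.193.147.225
  155.193.148.0/22 (155.193.148.0 - 155.193.151.255) does not contain 155.193.147.225
  155.193.152.0/22 (155.193.152.0 - 155.193.155.255) does not contain 155.193.147.225
  155.201.144.0/22 (155.201.144.0 - 155.201.147.255) does not contain 155.193.147.225
  155.192.128.0/17 (155.192.128.0 - 155.192.255.255) does not contain 155.193.147.225
  155.193.0.0/17 (155.193.0.0 - 155.193.127.255) does not contain 155.193.147.225
  155.192.0.0/16 (155.192.0.0 - 155.192.255.255) does not contain 155.193.147.225
Longest matching prefix is /13 -> next hop R10.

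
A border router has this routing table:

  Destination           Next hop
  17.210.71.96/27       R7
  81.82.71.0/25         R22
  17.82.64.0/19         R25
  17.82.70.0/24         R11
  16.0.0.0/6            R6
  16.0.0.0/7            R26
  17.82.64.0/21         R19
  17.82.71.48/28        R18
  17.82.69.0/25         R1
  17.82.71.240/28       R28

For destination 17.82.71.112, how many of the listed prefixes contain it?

4

Prefixes containing 17.82.71.112:
  16.0.0.0/6 (16.0.0.0 - 19.255.255.255)
  16.0.0.0/7 (16.0.0.0 - 17.255.255.255)
  17.82.64.0/19 (17.82.64.0 - 17.82.95.255)
  17.82.64.0/21 (17.82.64.0 - 17.82.71.255)
Total matching entries: 4.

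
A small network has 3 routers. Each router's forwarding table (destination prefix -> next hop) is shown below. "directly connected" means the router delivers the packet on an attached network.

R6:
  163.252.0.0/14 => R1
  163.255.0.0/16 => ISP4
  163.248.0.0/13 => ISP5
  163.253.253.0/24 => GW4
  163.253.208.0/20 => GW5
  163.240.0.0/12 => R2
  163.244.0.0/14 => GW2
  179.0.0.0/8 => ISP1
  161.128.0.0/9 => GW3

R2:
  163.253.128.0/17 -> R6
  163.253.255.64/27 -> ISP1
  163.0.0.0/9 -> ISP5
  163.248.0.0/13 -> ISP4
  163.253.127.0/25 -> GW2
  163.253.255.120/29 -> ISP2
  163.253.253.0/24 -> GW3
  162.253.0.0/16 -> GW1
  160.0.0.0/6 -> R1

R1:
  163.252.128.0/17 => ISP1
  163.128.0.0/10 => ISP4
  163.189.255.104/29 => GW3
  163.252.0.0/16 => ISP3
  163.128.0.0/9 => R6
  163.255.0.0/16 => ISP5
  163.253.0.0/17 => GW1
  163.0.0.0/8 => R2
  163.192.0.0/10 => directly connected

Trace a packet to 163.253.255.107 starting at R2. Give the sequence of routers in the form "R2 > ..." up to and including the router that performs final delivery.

R2 > R6 > R1

At R2: longest match for 163.253.255.107 is 163.253.128.0/17 -> R6
At R6: longest match for 163.253.255.107 is 163.252.0.0/14 -> R1
At R1: longest match for 163.253.255.107 is 163.192.0.0/10 -> directly connected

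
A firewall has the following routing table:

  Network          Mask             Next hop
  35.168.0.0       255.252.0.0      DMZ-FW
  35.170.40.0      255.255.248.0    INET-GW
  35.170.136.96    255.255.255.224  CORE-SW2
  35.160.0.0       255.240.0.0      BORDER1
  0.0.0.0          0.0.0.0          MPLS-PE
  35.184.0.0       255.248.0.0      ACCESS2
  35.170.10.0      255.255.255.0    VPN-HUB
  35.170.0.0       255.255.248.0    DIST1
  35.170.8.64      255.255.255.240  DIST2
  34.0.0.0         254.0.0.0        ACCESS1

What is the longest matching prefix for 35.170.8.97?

Entries matching 35.170.8.97:
  0.0.0.0/0 (default, matches everything)
  34.0.0.0/7 (34.0.0.0 - 35.255.255.255)
  35.160.0.0/12 (35.160.0.0 - 35.175.255.255)
  35.168.0.0/14 (35.168.0.0 - 35.171.255.255)
Most specific is 35.168.0.0/14.

35.168.0.0/14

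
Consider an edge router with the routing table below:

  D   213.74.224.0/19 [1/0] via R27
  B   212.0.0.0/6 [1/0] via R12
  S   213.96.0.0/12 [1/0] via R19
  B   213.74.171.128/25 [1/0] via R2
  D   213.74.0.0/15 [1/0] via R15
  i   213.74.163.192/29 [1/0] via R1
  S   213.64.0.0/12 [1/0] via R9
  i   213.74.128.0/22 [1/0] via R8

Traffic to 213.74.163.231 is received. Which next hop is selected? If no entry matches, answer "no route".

Routes whose prefix contains 213.74.163.231:
  212.0.0.0/6 (212.0.0.0 - 215.255.255.255) -> R12
  213.64.0.0/12 (213.64.0.0 - 213.79.255.255) -> R9
  213.74.0.0/15 (213.74.0.0 - 213.75.255.255) -> R15
More-specific entries that do NOT match:
  213.74.163.192/29 (213.74.163.192 - 213.74.163.199) does not contain 213.74.163.231
  213.74.171.128/25 (213.74.171.128 - 213.74.171.255) does not contain 213.74.163.231
  213.74.128.0/22 (213.74.128.0 - 213.74.131.255) does not contain 213.74.163.231
  213.74.224.0/19 (213.74.224.0 - 213.74.255.255) does not contain 213.74.163.231
Longest matching prefix is /15 -> next hop R15.

R15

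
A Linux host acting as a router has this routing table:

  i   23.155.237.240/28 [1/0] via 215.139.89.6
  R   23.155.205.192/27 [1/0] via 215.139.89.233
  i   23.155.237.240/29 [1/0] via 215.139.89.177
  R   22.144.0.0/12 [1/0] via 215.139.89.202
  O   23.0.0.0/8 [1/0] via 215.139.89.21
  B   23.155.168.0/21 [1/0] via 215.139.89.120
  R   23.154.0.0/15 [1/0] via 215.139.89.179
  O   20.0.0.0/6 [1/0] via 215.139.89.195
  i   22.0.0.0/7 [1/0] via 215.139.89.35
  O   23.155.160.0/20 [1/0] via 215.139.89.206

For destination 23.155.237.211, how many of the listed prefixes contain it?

Prefixes containing 23.155.237.211:
  20.0.0.0/6 (20.0.0.0 - 23.255.255.255)
  22.0.0.0/7 (22.0.0.0 - 23.255.255.255)
  23.0.0.0/8 (23.0.0.0 - 23.255.255.255)
  23.154.0.0/15 (23.154.0.0 - 23.155.255.255)
Total matching entries: 4.

4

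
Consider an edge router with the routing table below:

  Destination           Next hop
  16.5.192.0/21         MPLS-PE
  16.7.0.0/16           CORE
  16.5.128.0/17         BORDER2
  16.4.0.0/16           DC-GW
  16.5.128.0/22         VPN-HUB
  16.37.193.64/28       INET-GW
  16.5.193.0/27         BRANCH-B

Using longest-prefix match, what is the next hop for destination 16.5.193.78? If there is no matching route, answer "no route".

MPLS-PE

Routes whose prefix contains 16.5.193.78:
  16.5.128.0/17 (16.5.128.0 - 16.5.255.255) -> BORDER2
  16.5.192.0/21 (16.5.192.0 - 16.5.199.255) -> MPLS-PE
More-specific entries that do NOT match:
  16.37.193.64/28 (16.37.193.64 - 16.37.193.79) does not contain 16.5.193.78
  16.5.193.0/27 (16.5.193.0 - 16.5.193.31) does not contain 16.5.193.78
  16.5.128.0/22 (16.5.128.0 - 16.5.131.255) does not contain 16.5.193.78
Longest matching prefix is /21 -> next hop MPLS-PE.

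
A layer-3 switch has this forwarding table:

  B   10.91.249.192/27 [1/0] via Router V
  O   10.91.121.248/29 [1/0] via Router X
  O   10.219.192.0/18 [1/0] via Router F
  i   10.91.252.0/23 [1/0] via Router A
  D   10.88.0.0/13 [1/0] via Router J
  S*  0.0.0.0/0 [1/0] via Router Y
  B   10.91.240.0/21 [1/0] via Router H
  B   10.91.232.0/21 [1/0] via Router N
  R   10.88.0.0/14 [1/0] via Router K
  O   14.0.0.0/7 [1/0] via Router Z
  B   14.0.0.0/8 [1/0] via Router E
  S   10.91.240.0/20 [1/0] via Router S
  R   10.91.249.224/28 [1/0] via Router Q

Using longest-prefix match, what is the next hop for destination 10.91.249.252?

Router S

Routes whose prefix contains 10.91.249.252:
  0.0.0.0/0 (default, matches everything) -> Router Y
  10.88.0.0/13 (10.88.0.0 - 10.95.255.255) -> Router J
  10.88.0.0/14 (10.88.0.0 - 10.91.255.255) -> Router K
  10.91.240.0/20 (10.91.240.0 - 10.91.255.255) -> Router S
More-specific entries that do NOT match:
  10.91.121.248/29 (10.91.121.248 - 10.91.121.255) does not contain 10.91.249.252
  10.91.249.224/28 (10.91.249.224 - 10.91.249.239) does not contain 10.91.249.252
  10.91.249.192/27 (10.91.249.192 - 10.91.249.223) does not contain 10.91.249.252
  10.91.252.0/23 (10.91.252.0 - 10.91.253.255) does not contain 10.91.249.252
  10.91.240.0/21 (10.91.240.0 - 10.91.247.255) does not contain 10.91.249.252
  10.91.232.0/21 (10.91.232.0 - 10.91.239.255) does not contain 10.91.249.252
Longest matching prefix is /20 -> next hop Router S.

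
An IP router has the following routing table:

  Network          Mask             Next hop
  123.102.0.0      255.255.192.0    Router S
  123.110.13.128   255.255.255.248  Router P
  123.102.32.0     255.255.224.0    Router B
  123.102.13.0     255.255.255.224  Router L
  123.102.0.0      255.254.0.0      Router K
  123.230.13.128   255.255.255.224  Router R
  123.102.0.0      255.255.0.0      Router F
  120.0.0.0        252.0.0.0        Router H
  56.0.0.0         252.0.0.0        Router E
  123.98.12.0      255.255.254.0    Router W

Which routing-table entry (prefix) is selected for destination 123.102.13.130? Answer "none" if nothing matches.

Entries matching 123.102.13.130:
  120.0.0.0/6 (120.0.0.0 - 123.255.255.255)
  123.102.0.0/15 (123.102.0.0 - 123.103.255.255)
  123.102.0.0/16 (123.102.0.0 - 123.102.255.255)
  123.102.0.0/18 (123.102.0.0 - 123.102.63.255)
Most specific is 123.102.0.0/18.

123.102.0.0/18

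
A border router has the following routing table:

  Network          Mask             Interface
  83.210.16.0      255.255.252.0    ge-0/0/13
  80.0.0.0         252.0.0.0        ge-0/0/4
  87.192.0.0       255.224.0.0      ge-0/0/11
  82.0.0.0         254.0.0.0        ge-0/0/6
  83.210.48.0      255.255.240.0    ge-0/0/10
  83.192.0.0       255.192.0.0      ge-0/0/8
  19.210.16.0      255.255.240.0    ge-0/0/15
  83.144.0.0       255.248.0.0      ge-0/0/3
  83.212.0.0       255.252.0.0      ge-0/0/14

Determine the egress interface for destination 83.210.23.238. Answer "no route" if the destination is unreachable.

ge-0/0/8

Routes whose prefix contains 83.210.23.238:
  80.0.0.0/6 (80.0.0.0 - 83.255.255.255) -> ge-0/0/4
  82.0.0.0/7 (82.0.0.0 - 83.255.255.255) -> ge-0/0/6
  83.192.0.0/10 (83.192.0.0 - 83.255.255.255) -> ge-0/0/8
More-specific entries that do NOT match:
  83.210.16.0/22 (83.210.16.0 - 83.210.19.255) does not contain 83.210.23.238
  83.210.48.0/20 (83.210.48.0 - 83.210.63.255) does not contain 83.210.23.238
  19.210.16.0/20 (19.210.16.0 - 19.210.31.255) does not contain 83.210.23.238
  83.212.0.0/14 (83.212.0.0 - 83.215.255.255) does not contain 83.210.23.238
  83.144.0.0/13 (83.144.0.0 - 83.151.255.255) does not contain 83.210.23.238
  87.192.0.0/11 (87.192.0.0 - 87.223.255.255) does not contain 83.210.23.238
Longest matching prefix is /10 -> interface ge-0/0/8.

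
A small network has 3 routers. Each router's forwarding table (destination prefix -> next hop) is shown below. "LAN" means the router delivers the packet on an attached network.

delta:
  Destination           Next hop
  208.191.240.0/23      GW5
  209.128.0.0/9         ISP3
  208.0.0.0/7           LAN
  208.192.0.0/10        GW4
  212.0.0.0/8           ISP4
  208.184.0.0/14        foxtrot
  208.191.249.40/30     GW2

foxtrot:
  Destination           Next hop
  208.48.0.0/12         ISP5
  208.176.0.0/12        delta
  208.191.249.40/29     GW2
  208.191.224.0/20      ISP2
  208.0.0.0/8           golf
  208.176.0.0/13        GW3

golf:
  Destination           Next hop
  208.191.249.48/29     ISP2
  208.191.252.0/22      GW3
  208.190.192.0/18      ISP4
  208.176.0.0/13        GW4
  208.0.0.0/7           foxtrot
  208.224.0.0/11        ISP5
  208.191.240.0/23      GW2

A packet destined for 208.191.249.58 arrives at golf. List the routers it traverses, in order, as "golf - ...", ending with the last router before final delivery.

golf - foxtrot - delta

At golf: longest match for 208.191.249.58 is 208.0.0.0/7 -> foxtrot
At foxtrot: longest match for 208.191.249.58 is 208.176.0.0/12 -> delta
At delta: longest match for 208.191.249.58 is 208.0.0.0/7 -> LAN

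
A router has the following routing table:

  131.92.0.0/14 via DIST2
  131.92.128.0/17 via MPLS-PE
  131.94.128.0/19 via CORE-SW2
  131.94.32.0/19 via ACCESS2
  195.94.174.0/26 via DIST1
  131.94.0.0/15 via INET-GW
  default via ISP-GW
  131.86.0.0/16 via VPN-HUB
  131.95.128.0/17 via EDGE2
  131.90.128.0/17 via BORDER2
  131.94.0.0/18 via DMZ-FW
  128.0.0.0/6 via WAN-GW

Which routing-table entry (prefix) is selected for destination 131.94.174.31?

131.94.0.0/15

Entries matching 131.94.174.31:
  0.0.0.0/0 (default, matches everything)
  128.0.0.0/6 (128.0.0.0 - 131.255.255.255)
  131.92.0.0/14 (131.92.0.0 - 131.95.255.255)
  131.94.0.0/15 (131.94.0.0 - 131.95.255.255)
Most specific is 131.94.0.0/15.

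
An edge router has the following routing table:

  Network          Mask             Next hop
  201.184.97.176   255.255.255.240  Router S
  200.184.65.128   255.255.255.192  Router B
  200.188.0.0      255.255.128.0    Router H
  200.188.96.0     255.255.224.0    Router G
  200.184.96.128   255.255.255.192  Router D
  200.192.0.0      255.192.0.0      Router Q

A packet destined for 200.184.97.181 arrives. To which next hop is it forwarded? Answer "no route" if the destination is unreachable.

No entry's prefix contains 200.184.97.181; there is no default route.

no route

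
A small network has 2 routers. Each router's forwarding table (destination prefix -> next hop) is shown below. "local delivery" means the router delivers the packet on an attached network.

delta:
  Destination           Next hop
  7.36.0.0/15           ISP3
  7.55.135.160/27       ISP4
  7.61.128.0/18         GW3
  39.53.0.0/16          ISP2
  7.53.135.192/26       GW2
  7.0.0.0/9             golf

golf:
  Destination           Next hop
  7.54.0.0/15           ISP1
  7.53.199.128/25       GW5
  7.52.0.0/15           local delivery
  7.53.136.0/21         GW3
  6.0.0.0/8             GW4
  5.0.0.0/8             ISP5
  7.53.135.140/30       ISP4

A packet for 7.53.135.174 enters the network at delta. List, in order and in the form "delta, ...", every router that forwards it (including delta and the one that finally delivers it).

delta, golf

At delta: longest match for 7.53.135.174 is 7.0.0.0/9 -> golf
At golf: longest match for 7.53.135.174 is 7.52.0.0/15 -> local delivery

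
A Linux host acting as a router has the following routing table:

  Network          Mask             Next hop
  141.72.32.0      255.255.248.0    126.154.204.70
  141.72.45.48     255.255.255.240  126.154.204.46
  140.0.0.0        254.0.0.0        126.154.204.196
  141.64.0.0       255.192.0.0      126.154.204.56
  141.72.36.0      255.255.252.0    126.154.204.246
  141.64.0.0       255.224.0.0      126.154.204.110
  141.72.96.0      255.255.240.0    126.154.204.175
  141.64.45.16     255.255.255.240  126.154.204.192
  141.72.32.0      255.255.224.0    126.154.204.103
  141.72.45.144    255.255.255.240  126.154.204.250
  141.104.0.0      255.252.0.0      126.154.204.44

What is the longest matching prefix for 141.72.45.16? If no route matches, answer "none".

141.72.32.0/19

Entries matching 141.72.45.16:
  140.0.0.0/7 (140.0.0.0 - 141.255.255.255)
  141.64.0.0/10 (141.64.0.0 - 141.127.255.255)
  141.64.0.0/11 (141.64.0.0 - 141.95.255.255)
  141.72.32.0/19 (141.72.32.0 - 141.72.63.255)
Most specific is 141.72.32.0/19.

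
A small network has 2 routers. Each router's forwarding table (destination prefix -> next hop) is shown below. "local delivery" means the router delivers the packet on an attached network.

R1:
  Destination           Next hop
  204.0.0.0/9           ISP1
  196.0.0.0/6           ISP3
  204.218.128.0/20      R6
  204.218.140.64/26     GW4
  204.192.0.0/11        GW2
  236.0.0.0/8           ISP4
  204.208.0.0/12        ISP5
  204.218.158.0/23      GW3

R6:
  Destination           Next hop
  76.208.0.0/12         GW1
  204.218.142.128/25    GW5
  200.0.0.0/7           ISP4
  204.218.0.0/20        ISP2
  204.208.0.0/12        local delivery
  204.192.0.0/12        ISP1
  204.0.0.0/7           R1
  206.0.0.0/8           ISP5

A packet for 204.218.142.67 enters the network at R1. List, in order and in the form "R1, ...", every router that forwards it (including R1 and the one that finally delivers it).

At R1: longest match for 204.218.142.67 is 204.218.128.0/20 -> R6
At R6: longest match for 204.218.142.67 is 204.208.0.0/12 -> local delivery

R1, R6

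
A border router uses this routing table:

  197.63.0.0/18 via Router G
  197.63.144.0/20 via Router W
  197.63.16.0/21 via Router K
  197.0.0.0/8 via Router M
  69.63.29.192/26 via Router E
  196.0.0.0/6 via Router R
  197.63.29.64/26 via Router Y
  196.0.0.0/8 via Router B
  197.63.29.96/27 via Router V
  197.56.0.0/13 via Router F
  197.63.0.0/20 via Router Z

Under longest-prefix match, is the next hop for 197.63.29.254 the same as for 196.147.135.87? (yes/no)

197.63.29.254: longest match 197.63.0.0/18 -> Router G
196.147.135.87: longest match 196.0.0.0/8 -> Router B

no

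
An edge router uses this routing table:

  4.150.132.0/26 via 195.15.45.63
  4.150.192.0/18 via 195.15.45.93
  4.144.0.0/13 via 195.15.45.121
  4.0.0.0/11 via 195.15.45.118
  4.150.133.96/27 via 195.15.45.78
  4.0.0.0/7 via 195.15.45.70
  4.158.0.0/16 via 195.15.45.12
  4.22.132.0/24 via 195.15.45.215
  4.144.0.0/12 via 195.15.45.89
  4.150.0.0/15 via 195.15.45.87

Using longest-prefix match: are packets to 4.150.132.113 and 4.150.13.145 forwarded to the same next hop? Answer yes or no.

yes

4.150.132.113: longest match 4.150.0.0/15 -> 195.15.45.87
4.150.13.145: longest match 4.150.0.0/15 -> 195.15.45.87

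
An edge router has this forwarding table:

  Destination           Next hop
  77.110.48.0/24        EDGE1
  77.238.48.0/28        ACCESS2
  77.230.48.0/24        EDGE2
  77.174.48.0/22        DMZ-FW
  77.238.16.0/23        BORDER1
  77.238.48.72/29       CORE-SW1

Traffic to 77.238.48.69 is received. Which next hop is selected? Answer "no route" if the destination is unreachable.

No entry's prefix contains 77.238.48.69; there is no default route.

no route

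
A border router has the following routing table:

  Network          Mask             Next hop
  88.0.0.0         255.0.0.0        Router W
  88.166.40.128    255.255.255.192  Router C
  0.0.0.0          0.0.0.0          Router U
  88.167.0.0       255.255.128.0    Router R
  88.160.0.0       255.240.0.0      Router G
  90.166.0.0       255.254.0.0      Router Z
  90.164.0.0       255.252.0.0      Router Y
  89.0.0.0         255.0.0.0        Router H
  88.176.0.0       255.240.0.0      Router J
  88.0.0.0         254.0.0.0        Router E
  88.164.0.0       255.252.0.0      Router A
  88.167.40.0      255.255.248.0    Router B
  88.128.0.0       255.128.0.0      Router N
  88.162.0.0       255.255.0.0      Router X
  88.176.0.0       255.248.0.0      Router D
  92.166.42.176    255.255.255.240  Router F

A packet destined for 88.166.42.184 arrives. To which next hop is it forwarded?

Routes whose prefix contains 88.166.42.184:
  0.0.0.0/0 (default, matches everything) -> Router U
  88.0.0.0/7 (88.0.0.0 - 89.255.255.255) -> Router E
  88.0.0.0/8 (88.0.0.0 - 88.255.255.255) -> Router W
  88.128.0.0/9 (88.128.0.0 - 88.255.255.255) -> Router N
  88.160.0.0/12 (88.160.0.0 - 88.175.255.255) -> Router G
  88.164.0.0/14 (88.164.0.0 - 88.167.255.255) -> Router A
More-specific entries that do NOT match:
  92.166.42.176/28 (92.166.42.176 - 92.166.42.191) does not contain 88.166.42.184
  88.166.40.128/26 (88.166.40.128 - 88.166.40.191) does not contain 88.166.42.184
  88.167.40.0/21 (88.167.40.0 - 88.167.47.255) does not contain 88.166.42.184
  88.167.0.0/17 (88.167.0.0 - 88.167.127.255) does not contain 88.166.42.184
  88.162.0.0/16 (88.162.0.0 - 88.162.255.255) does not contain 88.166.42.184
  90.166.0.0/15 (90.166.0.0 - 90.167.255.255) does not contain 88.166.42.184
Longest matching prefix is /14 -> next hop Router A.

Router A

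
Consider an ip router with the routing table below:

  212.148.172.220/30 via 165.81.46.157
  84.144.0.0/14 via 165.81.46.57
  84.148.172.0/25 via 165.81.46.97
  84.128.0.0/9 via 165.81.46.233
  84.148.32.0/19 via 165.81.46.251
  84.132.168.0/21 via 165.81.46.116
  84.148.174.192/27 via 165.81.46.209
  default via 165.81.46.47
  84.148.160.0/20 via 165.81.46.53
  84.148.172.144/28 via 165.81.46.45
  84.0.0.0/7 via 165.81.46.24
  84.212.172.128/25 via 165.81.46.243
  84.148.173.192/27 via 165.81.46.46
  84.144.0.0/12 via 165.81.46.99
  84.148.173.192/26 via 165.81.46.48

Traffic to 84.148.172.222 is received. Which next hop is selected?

165.81.46.53

Routes whose prefix contains 84.148.172.222:
  0.0.0.0/0 (default, matches everything) -> 165.81.46.47
  84.0.0.0/7 (84.0.0.0 - 85.255.255.255) -> 165.81.46.24
  84.128.0.0/9 (84.128.0.0 - 84.255.255.255) -> 165.81.46.233
  84.144.0.0/12 (84.144.0.0 - 84.159.255.255) -> 165.81.46.99
  84.148.160.0/20 (84.148.160.0 - 84.148.175.255) -> 165.81.46.53
More-specific entries that do NOT match:
  212.148.172.220/30 (212.148.172.220 - 212.148.172.223) does not contain 84.148.172.222
  84.148.172.144/28 (84.148.172.144 - 84.148.172.159) does not contain 84.148.172.222
  84.148.174.192/27 (84.148.174.192 - 84.148.174.223) does not contain 84.148.172.222
  84.148.173.192/27 (84.148.173.192 - 84.148.173.223) does not contain 84.148.172.222
  84.148.173.192/26 (84.148.173.192 - 84.148.173.255) does not contain 84.148.172.222
  84.148.172.0/25 (84.148.172.0 - 84.148.172.127) does not contain 84.148.172.222
  84.212.172.128/25 (84.212.172.128 - 84.212.172.255) does not contain 84.148.172.222
  84.132.168.0/21 (84.132.168.0 - 84.132.175.255) does not contain 84.148.172.222
Longest matching prefix is /20 -> next hop 165.81.46.53.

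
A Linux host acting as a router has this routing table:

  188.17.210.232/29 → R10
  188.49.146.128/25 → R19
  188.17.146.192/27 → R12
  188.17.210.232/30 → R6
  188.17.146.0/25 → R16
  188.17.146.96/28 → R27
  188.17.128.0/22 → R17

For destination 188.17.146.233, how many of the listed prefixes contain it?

0

No listed prefix contains 188.17.146.233.
Total matching entries: 0.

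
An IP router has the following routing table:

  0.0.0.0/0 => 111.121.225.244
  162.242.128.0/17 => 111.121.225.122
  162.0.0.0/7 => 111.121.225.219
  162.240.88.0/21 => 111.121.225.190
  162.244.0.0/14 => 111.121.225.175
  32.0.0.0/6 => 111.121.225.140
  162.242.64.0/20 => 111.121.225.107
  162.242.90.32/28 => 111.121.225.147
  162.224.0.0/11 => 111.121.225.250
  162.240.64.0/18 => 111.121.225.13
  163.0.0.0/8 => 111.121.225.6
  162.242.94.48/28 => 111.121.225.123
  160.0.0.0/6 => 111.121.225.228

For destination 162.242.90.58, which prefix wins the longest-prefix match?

162.224.0.0/11

Entries matching 162.242.90.58:
  0.0.0.0/0 (default, matches everything)
  160.0.0.0/6 (160.0.0.0 - 163.255.255.255)
  162.0.0.0/7 (162.0.0.0 - 163.255.255.255)
  162.224.0.0/11 (162.224.0.0 - 162.255.255.255)
Most specific is 162.224.0.0/11.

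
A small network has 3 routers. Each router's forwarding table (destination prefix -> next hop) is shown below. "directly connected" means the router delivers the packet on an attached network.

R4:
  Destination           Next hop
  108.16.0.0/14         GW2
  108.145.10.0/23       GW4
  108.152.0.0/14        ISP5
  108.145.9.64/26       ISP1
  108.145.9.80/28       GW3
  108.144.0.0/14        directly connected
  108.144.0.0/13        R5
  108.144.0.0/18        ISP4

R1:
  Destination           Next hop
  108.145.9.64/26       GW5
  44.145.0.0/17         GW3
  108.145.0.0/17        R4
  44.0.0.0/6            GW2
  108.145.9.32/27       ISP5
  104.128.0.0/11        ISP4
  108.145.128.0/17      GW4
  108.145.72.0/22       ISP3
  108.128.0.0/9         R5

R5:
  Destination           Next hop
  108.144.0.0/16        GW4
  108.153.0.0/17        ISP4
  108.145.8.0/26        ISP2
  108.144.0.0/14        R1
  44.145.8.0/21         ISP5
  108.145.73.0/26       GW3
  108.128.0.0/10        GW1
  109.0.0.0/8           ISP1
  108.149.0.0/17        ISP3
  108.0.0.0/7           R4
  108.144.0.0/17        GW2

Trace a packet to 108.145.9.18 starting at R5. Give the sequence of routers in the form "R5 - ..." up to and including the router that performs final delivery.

R5 - R1 - R4

At R5: longest match for 108.145.9.18 is 108.144.0.0/14 -> R1
At R1: longest match for 108.145.9.18 is 108.145.0.0/17 -> R4
At R4: longest match for 108.145.9.18 is 108.144.0.0/14 -> directly connected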